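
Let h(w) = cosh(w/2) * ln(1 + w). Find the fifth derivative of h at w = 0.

469/16

Expand each factor separately, then convolve coefficients.
The coefficient of w^5 in the expansion is 469/1920, so h^(5)(0) = 5! * (469/1920) = 469/16.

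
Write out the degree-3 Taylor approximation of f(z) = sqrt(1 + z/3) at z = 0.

Apply the Taylor formula c_k = f^(k)(a)/k!.
[z^0] = 1;  [z^1] = 1/6;  [z^2] = -1/72;  [z^3] = 1/432.

z^3/432 - z^2/72 + z/6 + 1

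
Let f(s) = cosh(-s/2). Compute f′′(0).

1/4

The coefficient of s^2 in the expansion is 1/8, so f′′(0) = 2! * (1/8) = 1/4.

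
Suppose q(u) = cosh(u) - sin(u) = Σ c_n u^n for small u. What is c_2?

1/2

Expand each term separately and add.
So c_2 = q′′(0)/2! = 1/2.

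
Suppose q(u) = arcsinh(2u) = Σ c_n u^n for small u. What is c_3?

[u^0] = 0;  [u^1] = 2;  [u^2] = 0;  [u^3] = -4/3.

-4/3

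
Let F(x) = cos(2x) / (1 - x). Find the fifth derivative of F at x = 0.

-40

Write out both Maclaurin series and multiply, keeping only the needed powers.
The coefficient of x^5 in the expansion is -1/3, so F^(5)(0) = 5! * (-1/3) = -40.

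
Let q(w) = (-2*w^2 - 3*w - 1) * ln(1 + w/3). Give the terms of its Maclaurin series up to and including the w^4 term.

Shift and add copies of the series according to the polynomial's terms.
q(0) = 0
q′(0) = -1/3
q′′(0) = -17/9
q′′′(0) = -83/27
q^(4)(0) = 50/27

25*w^4/324 - 83*w^3/162 - 17*w^2/18 - w/3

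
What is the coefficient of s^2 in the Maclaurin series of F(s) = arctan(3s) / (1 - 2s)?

6

Multiply the two series term by term and collect like powers.
[s^0] = 0;  [s^1] = 3;  [s^2] = 6.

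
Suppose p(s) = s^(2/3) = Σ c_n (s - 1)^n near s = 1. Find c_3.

[(s - 1)^0] = 1;  [(s - 1)^1] = 2/3;  [(s - 1)^2] = -1/9;  [(s - 1)^3] = 4/81.

4/81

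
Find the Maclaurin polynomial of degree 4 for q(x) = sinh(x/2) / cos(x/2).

Invert the denominator's series and multiply.

x^3/12 + x/2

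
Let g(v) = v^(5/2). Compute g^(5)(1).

45/32

From the series, [(v - 1)^5] g = 3/256; multiply by 5! = 120 to get 45/32.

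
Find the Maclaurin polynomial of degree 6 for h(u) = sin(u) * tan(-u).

Write out both Maclaurin series and multiply, keeping only the needed powers.
h(0) = 0
h′(0) = 0
h′′(0) = -2
h′′′(0) = 0
h^(4)(0) = -4
h^(5)(0) = 0
h^(6)(0) = -62

-31*u^6/360 - u^4/6 - u^2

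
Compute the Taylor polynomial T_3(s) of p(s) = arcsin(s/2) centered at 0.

s^3/48 + s/2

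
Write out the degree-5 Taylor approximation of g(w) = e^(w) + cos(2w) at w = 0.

Add the two expansions coefficient-wise.
g(0) = 2
g′(0) = 1
g′′(0) = -3
g′′′(0) = 1
g^(4)(0) = 17
g^(5)(0) = 1

w^5/120 + 17*w^4/24 + w^3/6 - 3*w^2/2 + w + 2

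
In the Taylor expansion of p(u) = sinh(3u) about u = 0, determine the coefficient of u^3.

p(0) = 0
p′(0) = 3
p′′(0) = 0
p′′′(0) = 27

9/2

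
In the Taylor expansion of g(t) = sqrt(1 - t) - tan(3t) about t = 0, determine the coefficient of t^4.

Combine the two series term by term.
g(0) = 1
g′(0) = -7/2
g′′(0) = -1/4
g′′′(0) = -435/8
g^(4)(0) = -15/16
Dividing each by k! gives the coefficients c_0, ..., c_4.

-5/128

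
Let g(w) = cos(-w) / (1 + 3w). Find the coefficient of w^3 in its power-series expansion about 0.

-51/2

Write out both Maclaurin series and multiply, keeping only the needed powers.
[w^0] = 1;  [w^1] = -3;  [w^2] = 17/2;  [w^3] = -51/2.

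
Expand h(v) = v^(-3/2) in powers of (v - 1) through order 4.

h(1) = 1
h′(1) = -3/2
h′′(1) = 15/4
h′′′(1) = -105/8
h^(4)(1) = 945/16
Dividing each by k! gives the coefficients c_0, ..., c_4.

315*(v - 1)^4/128 - 35*(v - 1)^3/16 + 15*(v - 1)^2/8 - 3*(v - 1)/2 + 1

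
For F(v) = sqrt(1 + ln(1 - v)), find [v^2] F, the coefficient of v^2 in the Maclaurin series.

Let u equal the inner series; expand the outer function in u and truncate.
F(0) = 1
F′(0) = -1/2
F′′(0) = -3/4
Then c_k = F^(k)(0)/k! gives each Taylor coefficient.

-3/8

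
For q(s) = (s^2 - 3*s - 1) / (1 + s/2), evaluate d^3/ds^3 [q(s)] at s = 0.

-27/4

Shift and add copies of the series according to the polynomial's terms.
From the series, [s^3] q = -9/8; multiply by 3! = 6 to get -27/4.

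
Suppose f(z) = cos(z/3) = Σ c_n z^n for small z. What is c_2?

f(0) = 1
f′(0) = 0
f′′(0) = -1/9
So c_2 = f′′(0)/2! = -1/18.

-1/18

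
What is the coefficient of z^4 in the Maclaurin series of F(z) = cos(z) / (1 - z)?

Expand 1/(denominator) as a geometric series and multiply by the numerator's series.

13/24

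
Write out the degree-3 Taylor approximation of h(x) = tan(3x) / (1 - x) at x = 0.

12*x^3 + 3*x^2 + 3*x

Take the Cauchy product of the two expansions.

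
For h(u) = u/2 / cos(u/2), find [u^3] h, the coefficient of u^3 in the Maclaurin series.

Invert the denominator's series and multiply.
[u^0] = 0;  [u^1] = 1/2;  [u^2] = 0;  [u^3] = 1/16.
So c_3 = h′′′(0)/3! = 1/16.

1/16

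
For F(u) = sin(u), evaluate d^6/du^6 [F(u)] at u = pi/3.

From the series, [(u - pi/3)^6] F = -sqrt(3)/1440; multiply by 6! = 720 to get -sqrt(3)/2.

-sqrt(3)/2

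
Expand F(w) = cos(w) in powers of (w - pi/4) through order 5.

-sqrt(2)*(w - pi/4)^5/240 + sqrt(2)*(w - pi/4)^4/48 + sqrt(2)*(w - pi/4)^3/12 - sqrt(2)*(w - pi/4)^2/4 - sqrt(2)*(w - pi/4)/2 + sqrt(2)/2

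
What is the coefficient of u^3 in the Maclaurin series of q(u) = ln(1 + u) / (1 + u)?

Multiply the two series term by term and collect like powers.

11/6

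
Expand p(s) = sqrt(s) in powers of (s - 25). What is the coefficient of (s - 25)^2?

Differentiate repeatedly and evaluate at the center.

-1/1000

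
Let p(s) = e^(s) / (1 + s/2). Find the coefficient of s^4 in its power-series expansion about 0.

1/48

Take the Cauchy product of the two expansions.
[s^0] = 1;  [s^1] = 1/2;  [s^2] = 1/4;  [s^3] = 1/24;  [s^4] = 1/48.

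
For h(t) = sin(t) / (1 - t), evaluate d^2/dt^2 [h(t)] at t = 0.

2

Multiply the numerator's expansion by the denominator's geometric series.
The coefficient of t^2 in the expansion is 1, so h′′(0) = 2! * (1) = 2.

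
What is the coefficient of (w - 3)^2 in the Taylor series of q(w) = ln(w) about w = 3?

-1/18

[(w - 3)^0] = ln(3);  [(w - 3)^1] = 1/3;  [(w - 3)^2] = -1/18.
So c_2 = q′′(3)/2! = -1/18.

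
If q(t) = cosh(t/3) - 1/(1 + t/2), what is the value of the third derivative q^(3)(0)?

Add the two expansions coefficient-wise.
The coefficient of t^3 in the expansion is 1/8, so q′′′(0) = 3! * (1/8) = 3/4.

3/4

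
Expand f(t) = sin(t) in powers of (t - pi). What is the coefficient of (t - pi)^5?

f(pi) = 0
f′(pi) = -1
f′′(pi) = 0
f′′′(pi) = 1
f^(4)(pi) = 0
f^(5)(pi) = -1

-1/120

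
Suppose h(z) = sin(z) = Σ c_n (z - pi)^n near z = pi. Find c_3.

1/6

h(pi) = 0
h′(pi) = -1
h′′(pi) = 0
h′′′(pi) = 1
So c_3 = h′′′(pi)/3! = 1/6.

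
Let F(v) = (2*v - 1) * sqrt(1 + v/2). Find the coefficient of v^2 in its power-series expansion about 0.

17/32

Shift and add copies of the series according to the polynomial's terms.
[v^0] = -1;  [v^1] = 7/4;  [v^2] = 17/32.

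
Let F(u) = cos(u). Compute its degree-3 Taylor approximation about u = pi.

(u - pi)^2/2 - 1

F(pi) = -1
F′(pi) = 0
F′′(pi) = 1
F′′′(pi) = 0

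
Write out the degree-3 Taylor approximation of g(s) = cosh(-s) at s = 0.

s^2/2 + 1

Differentiate repeatedly and evaluate at the center.
g(0) = 1
g′(0) = 0
g′′(0) = 1
g′′′(0) = 0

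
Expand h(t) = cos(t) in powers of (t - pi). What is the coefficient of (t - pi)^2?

h(pi) = -1
h′(pi) = 0
h′′(pi) = 1
So c_2 = h′′(pi)/2! = 1/2.

1/2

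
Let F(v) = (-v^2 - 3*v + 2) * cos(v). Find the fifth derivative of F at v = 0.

Multiply each power in the prefactor through the base expansion.
The coefficient of v^5 in the expansion is -1/8, so F^(5)(0) = 5! * (-1/8) = -15.

-15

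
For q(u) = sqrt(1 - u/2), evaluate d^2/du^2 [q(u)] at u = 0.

-1/16

The coefficient of u^2 in the expansion is -1/32, so q′′(0) = 2! * (-1/32) = -1/16.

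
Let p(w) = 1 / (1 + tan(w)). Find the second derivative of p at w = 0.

Expand as Σ (-1)^k u^k with u equal to the inner function's series.
From the series, [w^2] p = 1; multiply by 2! = 2 to get 2.

2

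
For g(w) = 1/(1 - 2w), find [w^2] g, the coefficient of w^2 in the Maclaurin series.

4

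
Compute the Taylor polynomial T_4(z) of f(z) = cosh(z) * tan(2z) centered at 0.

Expand each factor separately, then convolve coefficients.
f(0) = 0
f′(0) = 2
f′′(0) = 0
f′′′(0) = 22
f^(4)(0) = 0
The Taylor polynomial is Σ f^(k)(0)/k! · z^k.

11*z^3/3 + 2*z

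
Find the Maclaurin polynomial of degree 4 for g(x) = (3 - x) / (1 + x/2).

5*x^4/16 - 5*x^3/8 + 5*x^2/4 - 5*x/2 + 3

Shift and add copies of the series according to the polynomial's terms.
g(0) = 3
g′(0) = -5/2
g′′(0) = 5/2
g′′′(0) = -15/4
g^(4)(0) = 15/2
Dividing each by k! gives the coefficients c_0, ..., c_4.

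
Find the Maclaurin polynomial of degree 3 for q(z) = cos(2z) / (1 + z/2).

Multiply the two series term by term and collect like powers.
q(0) = 1
q′(0) = -1/2
q′′(0) = -7/2
q′′′(0) = 21/4

7*z^3/8 - 7*z^2/4 - z/2 + 1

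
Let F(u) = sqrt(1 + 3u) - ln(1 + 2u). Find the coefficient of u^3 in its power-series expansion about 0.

Expand each term separately and add.
F(0) = 1
F′(0) = -1/2
F′′(0) = 7/4
F′′′(0) = -47/8
So c_3 = F′′′(0)/3! = -47/48.

-47/48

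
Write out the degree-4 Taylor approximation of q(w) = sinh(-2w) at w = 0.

-4*w^3/3 - 2*w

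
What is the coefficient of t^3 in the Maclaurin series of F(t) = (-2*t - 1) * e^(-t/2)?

Shift and add copies of the series according to the polynomial's terms.
F(0) = -1
F′(0) = -3/2
F′′(0) = 7/4
F′′′(0) = -11/8
So c_3 = F′′′(0)/3! = -11/48.

-11/48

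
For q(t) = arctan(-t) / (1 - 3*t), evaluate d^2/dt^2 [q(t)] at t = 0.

-6

Multiply the numerator's expansion by the denominator's geometric series.
The coefficient of t^2 in the expansion is -3, so q′′(0) = 2! * (-3) = -6.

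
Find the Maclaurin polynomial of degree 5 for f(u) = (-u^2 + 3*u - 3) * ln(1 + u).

-101*u^5/60 + 9*u^4/4 - 7*u^3/2 + 9*u^2/2 - 3*u

Multiply each power in the prefactor through the base expansion.
f(0) = 0
f′(0) = -3
f′′(0) = 9
f′′′(0) = -21
f^(4)(0) = 54
f^(5)(0) = -202
The Taylor polynomial is Σ f^(k)(0)/k! · u^k.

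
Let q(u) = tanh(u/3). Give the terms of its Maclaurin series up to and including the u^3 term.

-u^3/81 + u/3

[u^0] = 0;  [u^1] = 1/3;  [u^2] = 0;  [u^3] = -1/81.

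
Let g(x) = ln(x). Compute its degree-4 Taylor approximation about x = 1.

[(x - 1)^0] = 0;  [(x - 1)^1] = 1;  [(x - 1)^2] = -1/2;  [(x - 1)^3] = 1/3;  [(x - 1)^4] = -1/4.

-(x - 1)^4/4 + (x - 1)^3/3 - (x - 1)^2/2 + (x - 1)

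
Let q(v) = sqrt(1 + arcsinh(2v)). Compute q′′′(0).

-1

Let u equal the inner series; expand the outer function in u and truncate.
From the series, [v^3] q = -1/6; multiply by 3! = 6 to get -1.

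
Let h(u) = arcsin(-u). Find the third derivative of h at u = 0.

The coefficient of u^3 in the expansion is -1/6, so h′′′(0) = 3! * (-1/6) = -1.

-1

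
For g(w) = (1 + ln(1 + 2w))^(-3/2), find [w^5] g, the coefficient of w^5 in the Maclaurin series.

-17049/40

Plug the Maclaurin series of the inner function into that of the outer and collect terms.
g(0) = 1
g′(0) = -3
g′′(0) = 21
g′′′(0) = -219
g^(4)(0) = 3009
g^(5)(0) = -51147
Then c_k = g^(k)(0)/k! gives each Taylor coefficient.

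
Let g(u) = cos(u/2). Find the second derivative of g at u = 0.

Apply the Taylor formula c_k = f^(k)(a)/k!.
From the series, [u^2] g = -1/8; multiply by 2! = 2 to get -1/4.

-1/4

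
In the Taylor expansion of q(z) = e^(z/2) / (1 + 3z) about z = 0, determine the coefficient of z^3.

-1097/48

Expand each factor separately, then convolve coefficients.
q(0) = 1
q′(0) = -5/2
q′′(0) = 61/4
q′′′(0) = -1097/8
So c_3 = q′′′(0)/3! = -1097/48.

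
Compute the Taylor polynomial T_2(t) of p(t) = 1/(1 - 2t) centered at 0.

4*t^2 + 2*t + 1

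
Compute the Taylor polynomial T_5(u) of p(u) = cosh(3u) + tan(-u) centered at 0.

-2*u^5/15 + 27*u^4/8 - u^3/3 + 9*u^2/2 - u + 1

Expand each term separately and add.
p(0) = 1
p′(0) = -1
p′′(0) = 9
p′′′(0) = -2
p^(4)(0) = 81
p^(5)(0) = -16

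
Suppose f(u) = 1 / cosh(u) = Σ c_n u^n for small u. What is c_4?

Divide the numerator series by the denominator series (power-series long division).
f(0) = 1
f′(0) = 0
f′′(0) = -1
f′′′(0) = 0
f^(4)(0) = 5

5/24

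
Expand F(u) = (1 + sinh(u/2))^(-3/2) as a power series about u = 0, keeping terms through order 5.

Compose series: expand the inner function first, then feed it into the outer expansion.
F(0) = 1
F′(0) = -3/4
F′′(0) = 15/16
F′′′(0) = -117/64
F^(4)(0) = 1185/256
F^(5)(0) = -14643/1024
The Taylor polynomial is Σ F^(k)(0)/k! · u^k.

-4881*u^5/40960 + 395*u^4/2048 - 39*u^3/128 + 15*u^2/32 - 3*u/4 + 1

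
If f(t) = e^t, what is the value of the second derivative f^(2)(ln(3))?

Use the known series and substitute for the argument.
The coefficient of (t - ln(3))^2 in the expansion is 3/2, so f′′(ln(3)) = 2! * (3/2) = 3.

3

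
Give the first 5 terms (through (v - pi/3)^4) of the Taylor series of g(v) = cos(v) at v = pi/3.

Use the known series and substitute for the argument.

(v - pi/3)^4/48 + sqrt(3)*(v - pi/3)^3/12 - (v - pi/3)^2/4 - sqrt(3)*(v - pi/3)/2 + 1/2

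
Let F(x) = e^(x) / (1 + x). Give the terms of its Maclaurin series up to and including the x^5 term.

-11*x^5/30 + 3*x^4/8 - x^3/3 + x^2/2 + 1

Take the Cauchy product of the two expansions.
F(0) = 1
F′(0) = 0
F′′(0) = 1
F′′′(0) = -2
F^(4)(0) = 9
F^(5)(0) = -44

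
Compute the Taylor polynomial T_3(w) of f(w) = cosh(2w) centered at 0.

[w^0] = 1;  [w^1] = 0;  [w^2] = 2;  [w^3] = 0.

2*w^2 + 1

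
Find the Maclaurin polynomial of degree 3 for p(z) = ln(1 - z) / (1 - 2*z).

Multiply the numerator's expansion by the denominator's geometric series.
[z^0] = 0;  [z^1] = -1;  [z^2] = -5/2;  [z^3] = -16/3.

-16*z^3/3 - 5*z^2/2 - z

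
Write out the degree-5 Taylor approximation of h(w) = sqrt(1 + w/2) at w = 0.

7*w^5/8192 - 5*w^4/2048 + w^3/128 - w^2/32 + w/4 + 1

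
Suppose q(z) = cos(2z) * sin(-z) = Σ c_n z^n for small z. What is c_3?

13/6

Take the Cauchy product of the two expansions.
q(0) = 0
q′(0) = -1
q′′(0) = 0
q′′′(0) = 13
So c_3 = q′′′(0)/3! = 13/6.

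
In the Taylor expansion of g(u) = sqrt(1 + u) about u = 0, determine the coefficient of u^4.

-5/128

[u^0] = 1;  [u^1] = 1/2;  [u^2] = -1/8;  [u^3] = 1/16;  [u^4] = -5/128.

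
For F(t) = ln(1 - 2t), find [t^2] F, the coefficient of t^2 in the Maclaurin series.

[t^0] = 0;  [t^1] = -2;  [t^2] = -2.

-2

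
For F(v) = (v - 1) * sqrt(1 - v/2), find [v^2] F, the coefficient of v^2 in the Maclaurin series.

Multiply each power in the prefactor through the base expansion.
F(0) = -1
F′(0) = 5/4
F′′(0) = -7/16

-7/32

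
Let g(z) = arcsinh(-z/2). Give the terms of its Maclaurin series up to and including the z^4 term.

g(0) = 0
g′(0) = -1/2
g′′(0) = 0
g′′′(0) = 1/8
g^(4)(0) = 0
Then c_k = g^(k)(0)/k! gives each Taylor coefficient.

z^3/48 - z/2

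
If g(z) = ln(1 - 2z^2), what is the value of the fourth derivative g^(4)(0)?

The coefficient of z^4 in the expansion is -2, so g^(4)(0) = 4! * (-2) = -48.

-48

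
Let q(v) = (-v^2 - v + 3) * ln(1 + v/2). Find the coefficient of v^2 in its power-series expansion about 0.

Shift and add copies of the series according to the polynomial's terms.
q(0) = 0
q′(0) = 3/2
q′′(0) = -7/4
So c_2 = q′′(0)/2! = -7/8.

-7/8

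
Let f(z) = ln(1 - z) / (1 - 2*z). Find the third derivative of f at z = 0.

Expand 1/(denominator) as a geometric series and multiply by the numerator's series.
The coefficient of z^3 in the expansion is -16/3, so f′′′(0) = 3! * (-16/3) = -32.

-32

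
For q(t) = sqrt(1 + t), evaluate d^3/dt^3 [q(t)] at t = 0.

The coefficient of t^3 in the expansion is 1/16, so q′′′(0) = 3! * (1/16) = 3/8.

3/8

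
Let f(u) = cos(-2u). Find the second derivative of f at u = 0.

-4

From the series, [u^2] f = -2; multiply by 2! = 2 to get -4.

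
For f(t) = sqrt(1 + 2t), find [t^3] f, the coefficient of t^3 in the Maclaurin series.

1/2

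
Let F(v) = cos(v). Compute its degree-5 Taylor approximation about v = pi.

-(v - pi)^4/24 + (v - pi)^2/2 - 1

[(v - pi)^0] = -1;  [(v - pi)^1] = 0;  [(v - pi)^2] = 1/2;  [(v - pi)^3] = 0;  [(v - pi)^4] = -1/24;  [(v - pi)^5] = 0.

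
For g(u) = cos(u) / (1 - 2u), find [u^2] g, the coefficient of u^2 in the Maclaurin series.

Take the Cauchy product of the two expansions.
g(0) = 1
g′(0) = 2
g′′(0) = 7
So c_2 = g′′(0)/2! = 7/2.

7/2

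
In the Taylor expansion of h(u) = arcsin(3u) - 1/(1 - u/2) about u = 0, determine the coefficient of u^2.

-1/4

Expand each term separately and add.
h(0) = -1
h′(0) = 5/2
h′′(0) = -1/2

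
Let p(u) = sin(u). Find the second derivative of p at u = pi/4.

The coefficient of (u - pi/4)^2 in the expansion is -sqrt(2)/4, so p′′(pi/4) = 2! * (-sqrt(2)/4) = -sqrt(2)/2.

-sqrt(2)/2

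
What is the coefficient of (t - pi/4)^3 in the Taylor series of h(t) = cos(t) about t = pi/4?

h(pi/4) = sqrt(2)/2
h′(pi/4) = -sqrt(2)/2
h′′(pi/4) = -sqrt(2)/2
h′′′(pi/4) = sqrt(2)/2
So c_3 = h′′′(pi/4)/3! = sqrt(2)/12.

sqrt(2)/12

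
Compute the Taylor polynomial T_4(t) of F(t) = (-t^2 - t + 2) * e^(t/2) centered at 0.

-9*t^4/64 - 7*t^3/12 - 5*t^2/4 + 2

Distribute the polynomial across the series and collect like powers.
F(0) = 2
F′(0) = 0
F′′(0) = -5/2
F′′′(0) = -7/2
F^(4)(0) = -27/8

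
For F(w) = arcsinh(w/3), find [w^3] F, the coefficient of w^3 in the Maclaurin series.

-1/162

Apply the Taylor formula c_k = f^(k)(a)/k!.
F(0) = 0
F′(0) = 1/3
F′′(0) = 0
F′′′(0) = -1/27
Then c_k = F^(k)(0)/k! gives each Taylor coefficient.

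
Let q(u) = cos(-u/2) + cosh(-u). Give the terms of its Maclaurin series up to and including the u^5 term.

Add the two expansions coefficient-wise.
[u^0] = 2;  [u^1] = 0;  [u^2] = 3/8;  [u^3] = 0;  [u^4] = 17/384;  [u^5] = 0.

17*u^4/384 + 3*u^2/8 + 2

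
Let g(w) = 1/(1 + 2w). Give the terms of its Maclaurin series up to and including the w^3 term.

g(0) = 1
g′(0) = -2
g′′(0) = 8
g′′′(0) = -48
The Taylor polynomial is Σ g^(k)(0)/k! · w^k.

-8*w^3 + 4*w^2 - 2*w + 1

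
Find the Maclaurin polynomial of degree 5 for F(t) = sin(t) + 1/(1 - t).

121*t^5/120 + t^4 + 5*t^3/6 + t^2 + 2*t + 1

Combine the two series term by term.
F(0) = 1
F′(0) = 2
F′′(0) = 2
F′′′(0) = 5
F^(4)(0) = 24
F^(5)(0) = 121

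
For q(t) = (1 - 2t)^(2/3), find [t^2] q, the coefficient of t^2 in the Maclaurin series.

-4/9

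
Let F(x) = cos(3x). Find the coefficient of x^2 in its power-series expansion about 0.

-9/2

Compute the successive derivatives at the expansion point and divide by k!.
[x^0] = 1;  [x^1] = 0;  [x^2] = -9/2.
So c_2 = F′′(0)/2! = -9/2.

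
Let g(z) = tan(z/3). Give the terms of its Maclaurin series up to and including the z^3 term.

[z^0] = 0;  [z^1] = 1/3;  [z^2] = 0;  [z^3] = 1/81.

z^3/81 + z/3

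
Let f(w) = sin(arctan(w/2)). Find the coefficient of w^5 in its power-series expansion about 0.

Substitute the inner expansion into the outer series and collect powers.
f(0) = 0
f′(0) = 1/2
f′′(0) = 0
f′′′(0) = -3/8
f^(4)(0) = 0
f^(5)(0) = 45/32

3/256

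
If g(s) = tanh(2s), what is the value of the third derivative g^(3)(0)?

-16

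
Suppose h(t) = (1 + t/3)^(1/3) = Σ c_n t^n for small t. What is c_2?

-1/81

Use the known series and substitute for the argument.
h(0) = 1
h′(0) = 1/9
h′′(0) = -2/81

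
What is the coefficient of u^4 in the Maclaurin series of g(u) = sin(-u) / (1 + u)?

5/6

Expand each factor separately, then convolve coefficients.
g(0) = 0
g′(0) = -1
g′′(0) = 2
g′′′(0) = -5
g^(4)(0) = 20
The Taylor polynomial is Σ g^(k)(0)/k! · u^k.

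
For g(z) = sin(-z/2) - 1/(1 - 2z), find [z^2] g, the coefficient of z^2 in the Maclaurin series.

Combine the two series term by term.
g(0) = -1
g′(0) = -5/2
g′′(0) = -8

-4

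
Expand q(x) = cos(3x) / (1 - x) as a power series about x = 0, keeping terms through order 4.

-x^4/8 - 7*x^3/2 - 7*x^2/2 + x + 1

Take the Cauchy product of the two expansions.
q(0) = 1
q′(0) = 1
q′′(0) = -7
q′′′(0) = -21
q^(4)(0) = -3
Then c_k = q^(k)(0)/k! gives each Taylor coefficient.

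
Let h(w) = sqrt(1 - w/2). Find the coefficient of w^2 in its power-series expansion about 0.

-1/32

h(0) = 1
h′(0) = -1/4
h′′(0) = -1/16
So c_2 = h′′(0)/2! = -1/32.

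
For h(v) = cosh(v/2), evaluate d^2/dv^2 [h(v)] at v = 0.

1/4

Differentiate repeatedly and evaluate at the center.
From the series, [v^2] h = 1/8; multiply by 2! = 2 to get 1/4.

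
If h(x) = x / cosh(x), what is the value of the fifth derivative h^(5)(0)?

25

Invert the denominator's series and multiply.
The coefficient of x^5 in the expansion is 5/24, so h^(5)(0) = 5! * (5/24) = 25.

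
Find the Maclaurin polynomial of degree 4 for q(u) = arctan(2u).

-8*u^3/3 + 2*u

Compute the successive derivatives at the expansion point and divide by k!.
q(0) = 0
q′(0) = 2
q′′(0) = 0
q′′′(0) = -16
q^(4)(0) = 0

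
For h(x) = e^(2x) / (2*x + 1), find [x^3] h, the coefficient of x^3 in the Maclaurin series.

-8/3

Use 1/(1 - r) = Σ r^k on the denominator, then take the Cauchy product.
So c_3 = h′′′(0)/3! = -8/3.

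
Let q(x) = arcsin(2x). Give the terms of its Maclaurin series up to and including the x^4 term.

q(0) = 0
q′(0) = 2
q′′(0) = 0
q′′′(0) = 8
q^(4)(0) = 0
Then c_k = q^(k)(0)/k! gives each Taylor coefficient.

4*x^3/3 + 2*x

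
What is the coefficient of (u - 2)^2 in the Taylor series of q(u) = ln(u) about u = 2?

-1/8

Apply the Taylor formula c_k = f^(k)(a)/k!.
q(2) = ln(2)
q′(2) = 1/2
q′′(2) = -1/4
So c_2 = q′′(2)/2! = -1/8.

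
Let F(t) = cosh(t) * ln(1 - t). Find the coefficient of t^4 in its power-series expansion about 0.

Write out both Maclaurin series and multiply, keeping only the needed powers.
F(0) = 0
F′(0) = -1
F′′(0) = -1
F′′′(0) = -5
F^(4)(0) = -12
So c_4 = F^(4)(0)/4! = -1/2.

-1/2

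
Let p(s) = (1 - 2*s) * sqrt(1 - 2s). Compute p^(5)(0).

Shift and add copies of the series according to the polynomial's terms.
The coefficient of s^5 in the expansion is 3/8, so p^(5)(0) = 5! * (3/8) = 45.

45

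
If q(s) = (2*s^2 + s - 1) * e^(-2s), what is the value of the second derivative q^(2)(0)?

Distribute the polynomial across the series and collect like powers.
The coefficient of s^2 in the expansion is -2, so q′′(0) = 2! * (-2) = -4.

-4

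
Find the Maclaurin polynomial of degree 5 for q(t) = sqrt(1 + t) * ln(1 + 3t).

23649*t^5/640 - 15*t^4 + 51*t^3/8 - 3*t^2 + 3*t

Take the Cauchy product of the two expansions.
[t^0] = 0;  [t^1] = 3;  [t^2] = -3;  [t^3] = 51/8;  [t^4] = -15;  [t^5] = 23649/640.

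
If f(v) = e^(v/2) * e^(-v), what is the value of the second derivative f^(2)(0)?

Take the Cauchy product of the two expansions.
The coefficient of v^2 in the expansion is 1/8, so f′′(0) = 2! * (1/8) = 1/4.

1/4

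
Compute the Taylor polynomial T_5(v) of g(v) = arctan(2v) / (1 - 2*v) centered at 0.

416*v^5/15 + 32*v^4/3 + 16*v^3/3 + 4*v^2 + 2*v

Expand 1/(denominator) as a geometric series and multiply by the numerator's series.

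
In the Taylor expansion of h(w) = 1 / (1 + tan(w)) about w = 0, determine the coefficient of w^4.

5/3

Write 1/(1+u) = 1 - u + u^2 - u^3 + ... and substitute the series for u.
h(0) = 1
h′(0) = -1
h′′(0) = 2
h′′′(0) = -8
h^(4)(0) = 40
So c_4 = h^(4)(0)/4! = 5/3.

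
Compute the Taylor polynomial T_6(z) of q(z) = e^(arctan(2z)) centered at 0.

116*z^6/9 + 4*z^5/3 - 14*z^4/3 - 4*z^3/3 + 2*z^2 + 2*z + 1

Let u equal the inner series; expand the outer function in u and truncate.
[z^0] = 1;  [z^1] = 2;  [z^2] = 2;  [z^3] = -4/3;  [z^4] = -14/3;  [z^5] = 4/3;  [z^6] = 116/9.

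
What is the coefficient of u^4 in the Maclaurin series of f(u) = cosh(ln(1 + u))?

Plug the Maclaurin series of the inner function into that of the outer and collect terms.
[u^0] = 1;  [u^1] = 0;  [u^2] = 1/2;  [u^3] = -1/2;  [u^4] = 1/2.

1/2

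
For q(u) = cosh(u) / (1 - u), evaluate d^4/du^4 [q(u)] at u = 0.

Multiply the two series term by term and collect like powers.
From the series, [u^4] q = 37/24; multiply by 4! = 24 to get 37.

37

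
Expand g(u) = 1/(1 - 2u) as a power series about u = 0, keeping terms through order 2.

g(0) = 1
g′(0) = 2
g′′(0) = 8
The Taylor polynomial is Σ g^(k)(0)/k! · u^k.

4*u^2 + 2*u + 1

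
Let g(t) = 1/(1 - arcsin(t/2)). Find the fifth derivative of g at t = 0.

189/32

Substitute the inner expansion into the outer series and collect powers.
The coefficient of t^5 in the expansion is 63/1280, so g^(5)(0) = 5! * (63/1280) = 189/32.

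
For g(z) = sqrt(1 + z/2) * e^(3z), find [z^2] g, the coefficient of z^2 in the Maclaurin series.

167/32

Write out both Maclaurin series and multiply, keeping only the needed powers.
g(0) = 1
g′(0) = 13/4
g′′(0) = 167/16
The Taylor polynomial is Σ g^(k)(0)/k! · z^k.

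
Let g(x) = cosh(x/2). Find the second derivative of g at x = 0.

From the series, [x^2] g = 1/8; multiply by 2! = 2 to get 1/4.

1/4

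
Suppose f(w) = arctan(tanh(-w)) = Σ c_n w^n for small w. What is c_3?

2/3

Substitute the inner expansion into the outer series and collect powers.
f(0) = 0
f′(0) = -1
f′′(0) = 0
f′′′(0) = 4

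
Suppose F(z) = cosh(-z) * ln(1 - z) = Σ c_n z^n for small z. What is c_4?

-1/2

Multiply the two series term by term and collect like powers.
[z^0] = 0;  [z^1] = -1;  [z^2] = -1/2;  [z^3] = -5/6;  [z^4] = -1/2.
So c_4 = F^(4)(0)/4! = -1/2.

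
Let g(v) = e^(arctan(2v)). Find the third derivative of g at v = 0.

Substitute the inner expansion into the outer series and collect powers.
The coefficient of v^3 in the expansion is -4/3, so g′′′(0) = 3! * (-4/3) = -8.

-8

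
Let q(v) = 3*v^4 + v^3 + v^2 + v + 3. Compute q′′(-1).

32

From the series, [(v + 1)^2] q = 16; multiply by 2! = 2 to get 32.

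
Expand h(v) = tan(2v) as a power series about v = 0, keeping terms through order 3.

h(0) = 0
h′(0) = 2
h′′(0) = 0
h′′′(0) = 16

8*v^3/3 + 2*v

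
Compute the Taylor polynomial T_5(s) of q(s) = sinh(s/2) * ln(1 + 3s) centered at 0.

Take the Cauchy product of the two expansions.
[s^0] = 0;  [s^1] = 0;  [s^2] = 3/2;  [s^3] = -9/4;  [s^4] = 73/16;  [s^5] = -327/32.

-327*s^5/32 + 73*s^4/16 - 9*s^3/4 + 3*s^2/2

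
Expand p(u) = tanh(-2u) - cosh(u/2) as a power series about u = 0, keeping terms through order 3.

8*u^3/3 - u^2/8 - 2*u - 1

Combine the two series term by term.
[u^0] = -1;  [u^1] = -2;  [u^2] = -1/8;  [u^3] = 8/3.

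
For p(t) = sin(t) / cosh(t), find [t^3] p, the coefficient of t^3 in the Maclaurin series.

-2/3

Write the quotient as an unknown series and match coefficients against numerator = denominator · series.
p(0) = 0
p′(0) = 1
p′′(0) = 0
p′′′(0) = -4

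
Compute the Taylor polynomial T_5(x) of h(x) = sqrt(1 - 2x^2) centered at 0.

-x^4/2 - x^2 + 1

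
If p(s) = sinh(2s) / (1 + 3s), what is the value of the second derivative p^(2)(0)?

Expand each factor separately, then convolve coefficients.
The coefficient of s^2 in the expansion is -6, so p′′(0) = 2! * (-6) = -12.

-12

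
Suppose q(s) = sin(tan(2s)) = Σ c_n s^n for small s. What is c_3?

4/3

Let u equal the inner series; expand the outer function in u and truncate.
[s^0] = 0;  [s^1] = 2;  [s^2] = 0;  [s^3] = 4/3.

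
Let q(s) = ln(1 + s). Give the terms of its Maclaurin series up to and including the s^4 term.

-s^4/4 + s^3/3 - s^2/2 + s

q(0) = 0
q′(0) = 1
q′′(0) = -1
q′′′(0) = 2
q^(4)(0) = -6
Dividing each by k! gives the coefficients c_0, ..., c_4.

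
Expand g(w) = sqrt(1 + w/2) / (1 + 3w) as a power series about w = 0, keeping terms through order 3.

-3155*w^3/128 + 263*w^2/32 - 11*w/4 + 1

Take the Cauchy product of the two expansions.
g(0) = 1
g′(0) = -11/4
g′′(0) = 263/16
g′′′(0) = -9465/64
Dividing each by k! gives the coefficients c_0, ..., c_3.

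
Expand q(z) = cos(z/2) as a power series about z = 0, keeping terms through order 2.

1 - z^2/8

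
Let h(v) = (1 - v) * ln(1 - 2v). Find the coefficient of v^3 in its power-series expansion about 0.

Distribute the polynomial across the series and collect like powers.
h(0) = 0
h′(0) = -2
h′′(0) = 0
h′′′(0) = -4

-2/3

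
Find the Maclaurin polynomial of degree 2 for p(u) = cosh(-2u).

2*u^2 + 1

Differentiate repeatedly and evaluate at the center.
[u^0] = 1;  [u^1] = 0;  [u^2] = 2.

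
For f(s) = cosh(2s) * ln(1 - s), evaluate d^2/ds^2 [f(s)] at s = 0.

-1

Multiply the two series term by term and collect like powers.
The coefficient of s^2 in the expansion is -1/2, so f′′(0) = 2! * (-1/2) = -1.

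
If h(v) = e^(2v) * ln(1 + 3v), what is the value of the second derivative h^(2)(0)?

Multiply the two series term by term and collect like powers.
From the series, [v^2] h = 3/2; multiply by 2! = 2 to get 3.

3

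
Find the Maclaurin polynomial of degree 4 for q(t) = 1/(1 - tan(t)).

Plug the Maclaurin series of the inner function into that of the outer and collect terms.
q(0) = 1
q′(0) = 1
q′′(0) = 2
q′′′(0) = 8
q^(4)(0) = 40

5*t^4/3 + 4*t^3/3 + t^2 + t + 1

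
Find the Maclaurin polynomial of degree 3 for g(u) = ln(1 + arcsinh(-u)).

Compose series: expand the inner function first, then feed it into the outer expansion.

-u^3/6 - u^2/2 - u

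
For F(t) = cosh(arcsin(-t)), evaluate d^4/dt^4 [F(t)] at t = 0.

Plug the Maclaurin series of the inner function into that of the outer and collect terms.
The coefficient of t^4 in the expansion is 5/24, so F^(4)(0) = 4! * (5/24) = 5.

5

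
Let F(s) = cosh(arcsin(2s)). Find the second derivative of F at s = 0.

Plug the Maclaurin series of the inner function into that of the outer and collect terms.
From the series, [s^2] F = 2; multiply by 2! = 2 to get 4.

4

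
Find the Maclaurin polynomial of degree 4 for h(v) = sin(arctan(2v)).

-4*v^3 + 2*v

Plug the Maclaurin series of the inner function into that of the outer and collect terms.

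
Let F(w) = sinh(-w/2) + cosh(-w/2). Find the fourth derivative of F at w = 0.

1/16

Add the two expansions coefficient-wise.
The coefficient of w^4 in the expansion is 1/384, so F^(4)(0) = 4! * (1/384) = 1/16.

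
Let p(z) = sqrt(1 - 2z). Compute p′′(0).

-1

Differentiate repeatedly and evaluate at the center.
From the series, [z^2] p = -1/2; multiply by 2! = 2 to get -1.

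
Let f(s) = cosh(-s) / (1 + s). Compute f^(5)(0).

Multiply the two series term by term and collect like powers.
The coefficient of s^5 in the expansion is -37/24, so f^(5)(0) = 5! * (-37/24) = -185.

-185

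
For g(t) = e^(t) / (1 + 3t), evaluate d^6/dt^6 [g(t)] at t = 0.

376093

Take the Cauchy product of the two expansions.
The coefficient of t^6 in the expansion is 376093/720, so g^(6)(0) = 6! * (376093/720) = 376093.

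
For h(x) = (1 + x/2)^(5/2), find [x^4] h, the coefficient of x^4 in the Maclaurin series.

-5/2048

h(0) = 1
h′(0) = 5/4
h′′(0) = 15/16
h′′′(0) = 15/64
h^(4)(0) = -15/256
The Taylor polynomial is Σ h^(k)(0)/k! · x^k.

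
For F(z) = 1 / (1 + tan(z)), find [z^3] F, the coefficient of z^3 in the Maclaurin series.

Use the geometric series for the reciprocal, then substitute.
F(0) = 1
F′(0) = -1
F′′(0) = 2
F′′′(0) = -8
Dividing each by k! gives the coefficients c_0, ..., c_3.

-4/3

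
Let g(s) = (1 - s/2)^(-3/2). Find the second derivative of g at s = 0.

Differentiate repeatedly and evaluate at the center.
The coefficient of s^2 in the expansion is 15/32, so g′′(0) = 2! * (15/32) = 15/16.

15/16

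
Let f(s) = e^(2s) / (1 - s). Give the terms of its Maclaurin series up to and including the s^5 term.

109*s^5/15 + 7*s^4 + 19*s^3/3 + 5*s^2 + 3*s + 1

Expand 1/(denominator) as a geometric series and multiply by the numerator's series.
[s^0] = 1;  [s^1] = 3;  [s^2] = 5;  [s^3] = 19/3;  [s^4] = 7;  [s^5] = 109/15.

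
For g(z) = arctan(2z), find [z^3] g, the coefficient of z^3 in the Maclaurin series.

Compute the successive derivatives at the expansion point and divide by k!.
g(0) = 0
g′(0) = 2
g′′(0) = 0
g′′′(0) = -16

-8/3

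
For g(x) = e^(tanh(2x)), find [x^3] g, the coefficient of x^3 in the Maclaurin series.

Compose series: expand the inner function first, then feed it into the outer expansion.
So c_3 = g′′′(0)/3! = -4/3.

-4/3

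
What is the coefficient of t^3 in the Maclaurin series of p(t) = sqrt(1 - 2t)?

-1/2

c_3 = p′′′(0)/3! = -1/2.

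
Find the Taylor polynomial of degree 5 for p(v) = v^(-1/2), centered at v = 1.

p(1) = 1
p′(1) = -1/2
p′′(1) = 3/4
p′′′(1) = -15/8
p^(4)(1) = 105/16
p^(5)(1) = -945/32
The Taylor polynomial is Σ p^(k)(1)/k! · (v - 1)^k.

-63*(v - 1)^5/256 + 35*(v - 1)^4/128 - 5*(v - 1)^3/16 + 3*(v - 1)^2/8 - (v - 1)/2 + 1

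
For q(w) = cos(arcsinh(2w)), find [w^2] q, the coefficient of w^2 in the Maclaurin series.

-2

Let u equal the inner series; expand the outer function in u and truncate.
[w^0] = 1;  [w^1] = 0;  [w^2] = -2.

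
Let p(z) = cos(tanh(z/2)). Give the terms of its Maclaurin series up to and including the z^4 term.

3*z^4/128 - z^2/8 + 1

Compose series: expand the inner function first, then feed it into the outer expansion.
p(0) = 1
p′(0) = 0
p′′(0) = -1/4
p′′′(0) = 0
p^(4)(0) = 9/16
Then c_k = p^(k)(0)/k! gives each Taylor coefficient.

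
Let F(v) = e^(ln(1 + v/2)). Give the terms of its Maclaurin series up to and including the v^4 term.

v/2 + 1

Compose series: expand the inner function first, then feed it into the outer expansion.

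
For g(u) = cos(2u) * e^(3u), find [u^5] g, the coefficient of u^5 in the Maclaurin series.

-199/40

Write out both Maclaurin series and multiply, keeping only the needed powers.
g(0) = 1
g′(0) = 3
g′′(0) = 5
g′′′(0) = -9
g^(4)(0) = -119
g^(5)(0) = -597
The Taylor polynomial is Σ g^(k)(0)/k! · u^k.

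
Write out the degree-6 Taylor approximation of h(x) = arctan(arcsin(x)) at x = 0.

13*x^5/120 - x^3/6 + x

Substitute the inner expansion into the outer series and collect powers.
h(0) = 0
h′(0) = 1
h′′(0) = 0
h′′′(0) = -1
h^(4)(0) = 0
h^(5)(0) = 13
h^(6)(0) = 0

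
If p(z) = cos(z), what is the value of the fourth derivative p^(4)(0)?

From the series, [z^4] p = 1/24; multiply by 4! = 24 to get 1.

1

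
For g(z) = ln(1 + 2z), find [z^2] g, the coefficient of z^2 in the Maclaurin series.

-2

Compute the successive derivatives at the expansion point and divide by k!.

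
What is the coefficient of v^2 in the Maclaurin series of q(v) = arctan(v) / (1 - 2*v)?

Multiply the numerator's expansion by the denominator's geometric series.
[v^0] = 0;  [v^1] = 1;  [v^2] = 2.

2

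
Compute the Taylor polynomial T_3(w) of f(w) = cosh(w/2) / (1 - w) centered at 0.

Take the Cauchy product of the two expansions.
[w^0] = 1;  [w^1] = 1;  [w^2] = 9/8;  [w^3] = 9/8.

9*w^3/8 + 9*w^2/8 + w + 1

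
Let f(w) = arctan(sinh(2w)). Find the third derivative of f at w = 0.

Plug the Maclaurin series of the inner function into that of the outer and collect terms.
From the series, [w^3] f = -4/3; multiply by 3! = 6 to get -8.

-8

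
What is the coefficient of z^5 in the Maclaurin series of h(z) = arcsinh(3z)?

Apply the Taylor formula c_k = f^(k)(a)/k!.
h(0) = 0
h′(0) = 3
h′′(0) = 0
h′′′(0) = -27
h^(4)(0) = 0
h^(5)(0) = 2187

729/40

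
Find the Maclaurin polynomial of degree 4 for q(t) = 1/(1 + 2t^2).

4*t^4 - 2*t^2 + 1

q(0) = 1
q′(0) = 0
q′′(0) = -4
q′′′(0) = 0
q^(4)(0) = 96
The Taylor polynomial is Σ q^(k)(0)/k! · t^k.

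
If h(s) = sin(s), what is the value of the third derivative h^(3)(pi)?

Apply the Taylor formula c_k = f^(k)(a)/k!.
From the series, [(s - pi)^3] h = 1/6; multiply by 3! = 6 to get 1.

1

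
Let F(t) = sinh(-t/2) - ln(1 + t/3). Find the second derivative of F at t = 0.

1/9

Expand each term separately and add.
The coefficient of t^2 in the expansion is 1/18, so F′′(0) = 2! * (1/18) = 1/9.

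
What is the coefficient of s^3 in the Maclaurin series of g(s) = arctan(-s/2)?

1/24

[s^0] = 0;  [s^1] = -1/2;  [s^2] = 0;  [s^3] = 1/24.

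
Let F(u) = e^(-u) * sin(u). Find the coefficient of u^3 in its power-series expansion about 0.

Expand each factor separately, then convolve coefficients.
F(0) = 0
F′(0) = 1
F′′(0) = -2
F′′′(0) = 2
So c_3 = F′′′(0)/3! = 1/3.

1/3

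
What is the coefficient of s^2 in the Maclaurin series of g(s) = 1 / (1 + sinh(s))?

1

Use the geometric series for the reciprocal, then substitute.
g(0) = 1
g′(0) = -1
g′′(0) = 2
So c_2 = g′′(0)/2! = 1.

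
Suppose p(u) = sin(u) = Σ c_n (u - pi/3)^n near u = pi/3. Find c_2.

-sqrt(3)/4

Differentiate repeatedly and evaluate at the center.
[(u - pi/3)^0] = sqrt(3)/2;  [(u - pi/3)^1] = 1/2;  [(u - pi/3)^2] = -sqrt(3)/4.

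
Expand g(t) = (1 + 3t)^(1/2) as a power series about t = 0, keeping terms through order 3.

27*t^3/16 - 9*t^2/8 + 3*t/2 + 1

[t^0] = 1;  [t^1] = 3/2;  [t^2] = -9/8;  [t^3] = 27/16.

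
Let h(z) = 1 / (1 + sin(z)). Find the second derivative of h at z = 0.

2

Use the geometric series for the reciprocal, then substitute.
The coefficient of z^2 in the expansion is 1, so h′′(0) = 2! * (1) = 2.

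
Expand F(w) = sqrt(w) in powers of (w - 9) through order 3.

F(9) = 3
F′(9) = 1/6
F′′(9) = -1/108
F′′′(9) = 1/648

(w - 9)^3/3888 - (w - 9)^2/216 + (w - 9)/6 + 3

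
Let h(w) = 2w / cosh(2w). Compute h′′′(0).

Write the quotient as an unknown series and match coefficients against numerator = denominator · series.
The coefficient of w^3 in the expansion is -4, so h′′′(0) = 3! * (-4) = -24.

-24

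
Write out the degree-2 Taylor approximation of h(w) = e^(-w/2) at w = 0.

[w^0] = 1;  [w^1] = -1/2;  [w^2] = 1/8.

w^2/8 - w/2 + 1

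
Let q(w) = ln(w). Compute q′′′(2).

1/4

The coefficient of (w - 2)^3 in the expansion is 1/24, so q′′′(2) = 3! * (1/24) = 1/4.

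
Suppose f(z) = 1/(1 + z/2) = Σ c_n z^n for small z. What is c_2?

1/4

Differentiate repeatedly and evaluate at the center.
[z^0] = 1;  [z^1] = -1/2;  [z^2] = 1/4.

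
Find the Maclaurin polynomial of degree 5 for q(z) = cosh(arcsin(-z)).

Plug the Maclaurin series of the inner function into that of the outer and collect terms.
[z^0] = 1;  [z^1] = 0;  [z^2] = 1/2;  [z^3] = 0;  [z^4] = 5/24;  [z^5] = 0.

5*z^4/24 + z^2/2 + 1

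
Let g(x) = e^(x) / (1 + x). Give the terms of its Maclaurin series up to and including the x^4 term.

3*x^4/8 - x^3/3 + x^2/2 + 1

Write out both Maclaurin series and multiply, keeping only the needed powers.
[x^0] = 1;  [x^1] = 0;  [x^2] = 1/2;  [x^3] = -1/3;  [x^4] = 3/8.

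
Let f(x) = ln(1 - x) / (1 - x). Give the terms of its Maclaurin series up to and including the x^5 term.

-137*x^5/60 - 25*x^4/12 - 11*x^3/6 - 3*x^2/2 - x

Multiply the numerator's expansion by the denominator's geometric series.
[x^0] = 0;  [x^1] = -1;  [x^2] = -3/2;  [x^3] = -11/6;  [x^4] = -25/12;  [x^5] = -137/60.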